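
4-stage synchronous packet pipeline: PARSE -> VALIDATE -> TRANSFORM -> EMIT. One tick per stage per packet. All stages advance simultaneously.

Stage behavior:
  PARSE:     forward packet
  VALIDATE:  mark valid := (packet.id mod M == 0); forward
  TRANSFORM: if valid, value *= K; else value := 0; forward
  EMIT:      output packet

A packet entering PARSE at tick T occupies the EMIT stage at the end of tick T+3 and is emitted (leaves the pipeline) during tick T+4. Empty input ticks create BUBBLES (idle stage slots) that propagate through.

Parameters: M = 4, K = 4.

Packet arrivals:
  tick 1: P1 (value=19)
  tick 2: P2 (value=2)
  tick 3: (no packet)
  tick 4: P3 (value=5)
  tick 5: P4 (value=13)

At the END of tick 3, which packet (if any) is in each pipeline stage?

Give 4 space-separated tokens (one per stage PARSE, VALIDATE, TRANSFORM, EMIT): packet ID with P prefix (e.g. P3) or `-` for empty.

Answer: - P2 P1 -

Derivation:
Tick 1: [PARSE:P1(v=19,ok=F), VALIDATE:-, TRANSFORM:-, EMIT:-] out:-; in:P1
Tick 2: [PARSE:P2(v=2,ok=F), VALIDATE:P1(v=19,ok=F), TRANSFORM:-, EMIT:-] out:-; in:P2
Tick 3: [PARSE:-, VALIDATE:P2(v=2,ok=F), TRANSFORM:P1(v=0,ok=F), EMIT:-] out:-; in:-
At end of tick 3: ['-', 'P2', 'P1', '-']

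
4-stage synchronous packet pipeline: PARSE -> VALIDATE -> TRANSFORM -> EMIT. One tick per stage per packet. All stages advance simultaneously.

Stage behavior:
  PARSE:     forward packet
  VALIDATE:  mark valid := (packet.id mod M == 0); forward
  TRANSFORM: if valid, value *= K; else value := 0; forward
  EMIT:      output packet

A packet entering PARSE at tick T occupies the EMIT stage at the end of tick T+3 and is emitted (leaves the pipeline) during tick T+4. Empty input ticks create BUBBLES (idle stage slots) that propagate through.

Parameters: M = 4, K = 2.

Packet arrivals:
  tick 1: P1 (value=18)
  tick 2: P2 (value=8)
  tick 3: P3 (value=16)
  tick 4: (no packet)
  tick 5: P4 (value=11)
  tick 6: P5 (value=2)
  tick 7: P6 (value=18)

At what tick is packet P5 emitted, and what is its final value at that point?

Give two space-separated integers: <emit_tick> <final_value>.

Answer: 10 0

Derivation:
Tick 1: [PARSE:P1(v=18,ok=F), VALIDATE:-, TRANSFORM:-, EMIT:-] out:-; in:P1
Tick 2: [PARSE:P2(v=8,ok=F), VALIDATE:P1(v=18,ok=F), TRANSFORM:-, EMIT:-] out:-; in:P2
Tick 3: [PARSE:P3(v=16,ok=F), VALIDATE:P2(v=8,ok=F), TRANSFORM:P1(v=0,ok=F), EMIT:-] out:-; in:P3
Tick 4: [PARSE:-, VALIDATE:P3(v=16,ok=F), TRANSFORM:P2(v=0,ok=F), EMIT:P1(v=0,ok=F)] out:-; in:-
Tick 5: [PARSE:P4(v=11,ok=F), VALIDATE:-, TRANSFORM:P3(v=0,ok=F), EMIT:P2(v=0,ok=F)] out:P1(v=0); in:P4
Tick 6: [PARSE:P5(v=2,ok=F), VALIDATE:P4(v=11,ok=T), TRANSFORM:-, EMIT:P3(v=0,ok=F)] out:P2(v=0); in:P5
Tick 7: [PARSE:P6(v=18,ok=F), VALIDATE:P5(v=2,ok=F), TRANSFORM:P4(v=22,ok=T), EMIT:-] out:P3(v=0); in:P6
Tick 8: [PARSE:-, VALIDATE:P6(v=18,ok=F), TRANSFORM:P5(v=0,ok=F), EMIT:P4(v=22,ok=T)] out:-; in:-
Tick 9: [PARSE:-, VALIDATE:-, TRANSFORM:P6(v=0,ok=F), EMIT:P5(v=0,ok=F)] out:P4(v=22); in:-
Tick 10: [PARSE:-, VALIDATE:-, TRANSFORM:-, EMIT:P6(v=0,ok=F)] out:P5(v=0); in:-
Tick 11: [PARSE:-, VALIDATE:-, TRANSFORM:-, EMIT:-] out:P6(v=0); in:-
P5: arrives tick 6, valid=False (id=5, id%4=1), emit tick 10, final value 0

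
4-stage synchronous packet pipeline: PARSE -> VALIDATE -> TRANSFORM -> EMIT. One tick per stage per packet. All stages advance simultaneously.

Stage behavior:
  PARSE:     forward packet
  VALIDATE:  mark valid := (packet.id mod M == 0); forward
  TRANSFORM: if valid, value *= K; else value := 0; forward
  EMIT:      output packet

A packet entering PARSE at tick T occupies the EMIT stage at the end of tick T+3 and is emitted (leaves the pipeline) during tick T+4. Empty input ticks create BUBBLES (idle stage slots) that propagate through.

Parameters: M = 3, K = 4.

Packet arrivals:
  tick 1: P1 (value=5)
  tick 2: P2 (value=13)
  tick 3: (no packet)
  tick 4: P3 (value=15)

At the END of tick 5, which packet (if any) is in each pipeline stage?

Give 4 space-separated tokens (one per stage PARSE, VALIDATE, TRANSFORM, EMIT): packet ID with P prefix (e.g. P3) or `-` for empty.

Answer: - P3 - P2

Derivation:
Tick 1: [PARSE:P1(v=5,ok=F), VALIDATE:-, TRANSFORM:-, EMIT:-] out:-; in:P1
Tick 2: [PARSE:P2(v=13,ok=F), VALIDATE:P1(v=5,ok=F), TRANSFORM:-, EMIT:-] out:-; in:P2
Tick 3: [PARSE:-, VALIDATE:P2(v=13,ok=F), TRANSFORM:P1(v=0,ok=F), EMIT:-] out:-; in:-
Tick 4: [PARSE:P3(v=15,ok=F), VALIDATE:-, TRANSFORM:P2(v=0,ok=F), EMIT:P1(v=0,ok=F)] out:-; in:P3
Tick 5: [PARSE:-, VALIDATE:P3(v=15,ok=T), TRANSFORM:-, EMIT:P2(v=0,ok=F)] out:P1(v=0); in:-
At end of tick 5: ['-', 'P3', '-', 'P2']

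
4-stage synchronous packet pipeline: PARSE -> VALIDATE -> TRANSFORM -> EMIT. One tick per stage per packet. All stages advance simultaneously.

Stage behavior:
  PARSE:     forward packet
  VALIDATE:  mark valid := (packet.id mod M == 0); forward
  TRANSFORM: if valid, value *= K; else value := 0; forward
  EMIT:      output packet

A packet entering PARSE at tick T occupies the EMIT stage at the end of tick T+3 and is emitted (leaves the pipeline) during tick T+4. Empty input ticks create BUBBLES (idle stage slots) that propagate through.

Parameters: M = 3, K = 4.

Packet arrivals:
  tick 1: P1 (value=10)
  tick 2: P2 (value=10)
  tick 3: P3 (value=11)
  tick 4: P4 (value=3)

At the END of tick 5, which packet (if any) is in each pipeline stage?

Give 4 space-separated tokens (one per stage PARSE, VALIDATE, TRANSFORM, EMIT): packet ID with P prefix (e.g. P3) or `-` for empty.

Answer: - P4 P3 P2

Derivation:
Tick 1: [PARSE:P1(v=10,ok=F), VALIDATE:-, TRANSFORM:-, EMIT:-] out:-; in:P1
Tick 2: [PARSE:P2(v=10,ok=F), VALIDATE:P1(v=10,ok=F), TRANSFORM:-, EMIT:-] out:-; in:P2
Tick 3: [PARSE:P3(v=11,ok=F), VALIDATE:P2(v=10,ok=F), TRANSFORM:P1(v=0,ok=F), EMIT:-] out:-; in:P3
Tick 4: [PARSE:P4(v=3,ok=F), VALIDATE:P3(v=11,ok=T), TRANSFORM:P2(v=0,ok=F), EMIT:P1(v=0,ok=F)] out:-; in:P4
Tick 5: [PARSE:-, VALIDATE:P4(v=3,ok=F), TRANSFORM:P3(v=44,ok=T), EMIT:P2(v=0,ok=F)] out:P1(v=0); in:-
At end of tick 5: ['-', 'P4', 'P3', 'P2']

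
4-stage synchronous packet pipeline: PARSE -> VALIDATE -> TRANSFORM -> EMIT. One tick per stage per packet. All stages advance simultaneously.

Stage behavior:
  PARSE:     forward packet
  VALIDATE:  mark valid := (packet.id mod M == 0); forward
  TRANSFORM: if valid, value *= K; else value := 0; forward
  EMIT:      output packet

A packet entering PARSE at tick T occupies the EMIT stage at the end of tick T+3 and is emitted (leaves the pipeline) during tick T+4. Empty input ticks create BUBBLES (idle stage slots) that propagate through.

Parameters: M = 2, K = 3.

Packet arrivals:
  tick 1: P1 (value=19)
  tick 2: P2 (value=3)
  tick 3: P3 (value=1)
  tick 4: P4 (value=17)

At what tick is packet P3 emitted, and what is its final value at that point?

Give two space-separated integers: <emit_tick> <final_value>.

Answer: 7 0

Derivation:
Tick 1: [PARSE:P1(v=19,ok=F), VALIDATE:-, TRANSFORM:-, EMIT:-] out:-; in:P1
Tick 2: [PARSE:P2(v=3,ok=F), VALIDATE:P1(v=19,ok=F), TRANSFORM:-, EMIT:-] out:-; in:P2
Tick 3: [PARSE:P3(v=1,ok=F), VALIDATE:P2(v=3,ok=T), TRANSFORM:P1(v=0,ok=F), EMIT:-] out:-; in:P3
Tick 4: [PARSE:P4(v=17,ok=F), VALIDATE:P3(v=1,ok=F), TRANSFORM:P2(v=9,ok=T), EMIT:P1(v=0,ok=F)] out:-; in:P4
Tick 5: [PARSE:-, VALIDATE:P4(v=17,ok=T), TRANSFORM:P3(v=0,ok=F), EMIT:P2(v=9,ok=T)] out:P1(v=0); in:-
Tick 6: [PARSE:-, VALIDATE:-, TRANSFORM:P4(v=51,ok=T), EMIT:P3(v=0,ok=F)] out:P2(v=9); in:-
Tick 7: [PARSE:-, VALIDATE:-, TRANSFORM:-, EMIT:P4(v=51,ok=T)] out:P3(v=0); in:-
Tick 8: [PARSE:-, VALIDATE:-, TRANSFORM:-, EMIT:-] out:P4(v=51); in:-
P3: arrives tick 3, valid=False (id=3, id%2=1), emit tick 7, final value 0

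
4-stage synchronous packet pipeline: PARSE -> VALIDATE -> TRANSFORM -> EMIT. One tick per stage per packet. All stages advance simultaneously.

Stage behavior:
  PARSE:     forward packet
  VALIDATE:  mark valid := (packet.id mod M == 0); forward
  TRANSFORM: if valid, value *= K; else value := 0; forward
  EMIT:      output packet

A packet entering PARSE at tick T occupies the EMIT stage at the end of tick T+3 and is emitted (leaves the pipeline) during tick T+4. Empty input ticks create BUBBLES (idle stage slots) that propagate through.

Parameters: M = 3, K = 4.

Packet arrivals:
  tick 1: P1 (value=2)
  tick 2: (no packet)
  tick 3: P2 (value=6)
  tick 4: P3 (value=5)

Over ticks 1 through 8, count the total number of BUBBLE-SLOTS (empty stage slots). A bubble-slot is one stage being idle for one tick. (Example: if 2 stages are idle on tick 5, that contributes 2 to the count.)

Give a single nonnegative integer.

Answer: 20

Derivation:
Tick 1: [PARSE:P1(v=2,ok=F), VALIDATE:-, TRANSFORM:-, EMIT:-] out:-; bubbles=3
Tick 2: [PARSE:-, VALIDATE:P1(v=2,ok=F), TRANSFORM:-, EMIT:-] out:-; bubbles=3
Tick 3: [PARSE:P2(v=6,ok=F), VALIDATE:-, TRANSFORM:P1(v=0,ok=F), EMIT:-] out:-; bubbles=2
Tick 4: [PARSE:P3(v=5,ok=F), VALIDATE:P2(v=6,ok=F), TRANSFORM:-, EMIT:P1(v=0,ok=F)] out:-; bubbles=1
Tick 5: [PARSE:-, VALIDATE:P3(v=5,ok=T), TRANSFORM:P2(v=0,ok=F), EMIT:-] out:P1(v=0); bubbles=2
Tick 6: [PARSE:-, VALIDATE:-, TRANSFORM:P3(v=20,ok=T), EMIT:P2(v=0,ok=F)] out:-; bubbles=2
Tick 7: [PARSE:-, VALIDATE:-, TRANSFORM:-, EMIT:P3(v=20,ok=T)] out:P2(v=0); bubbles=3
Tick 8: [PARSE:-, VALIDATE:-, TRANSFORM:-, EMIT:-] out:P3(v=20); bubbles=4
Total bubble-slots: 20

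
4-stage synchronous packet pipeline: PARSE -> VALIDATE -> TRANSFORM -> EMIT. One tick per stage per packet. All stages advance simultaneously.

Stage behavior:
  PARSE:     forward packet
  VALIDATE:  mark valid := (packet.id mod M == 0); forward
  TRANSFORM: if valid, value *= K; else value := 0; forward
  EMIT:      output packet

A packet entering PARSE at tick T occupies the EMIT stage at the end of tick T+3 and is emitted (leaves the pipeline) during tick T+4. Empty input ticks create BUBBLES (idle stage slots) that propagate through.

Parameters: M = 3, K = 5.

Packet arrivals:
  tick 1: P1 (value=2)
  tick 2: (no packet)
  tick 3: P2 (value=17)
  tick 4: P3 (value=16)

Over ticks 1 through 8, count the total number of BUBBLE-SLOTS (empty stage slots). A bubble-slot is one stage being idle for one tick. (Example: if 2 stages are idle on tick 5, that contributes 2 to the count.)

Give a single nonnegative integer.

Tick 1: [PARSE:P1(v=2,ok=F), VALIDATE:-, TRANSFORM:-, EMIT:-] out:-; bubbles=3
Tick 2: [PARSE:-, VALIDATE:P1(v=2,ok=F), TRANSFORM:-, EMIT:-] out:-; bubbles=3
Tick 3: [PARSE:P2(v=17,ok=F), VALIDATE:-, TRANSFORM:P1(v=0,ok=F), EMIT:-] out:-; bubbles=2
Tick 4: [PARSE:P3(v=16,ok=F), VALIDATE:P2(v=17,ok=F), TRANSFORM:-, EMIT:P1(v=0,ok=F)] out:-; bubbles=1
Tick 5: [PARSE:-, VALIDATE:P3(v=16,ok=T), TRANSFORM:P2(v=0,ok=F), EMIT:-] out:P1(v=0); bubbles=2
Tick 6: [PARSE:-, VALIDATE:-, TRANSFORM:P3(v=80,ok=T), EMIT:P2(v=0,ok=F)] out:-; bubbles=2
Tick 7: [PARSE:-, VALIDATE:-, TRANSFORM:-, EMIT:P3(v=80,ok=T)] out:P2(v=0); bubbles=3
Tick 8: [PARSE:-, VALIDATE:-, TRANSFORM:-, EMIT:-] out:P3(v=80); bubbles=4
Total bubble-slots: 20

Answer: 20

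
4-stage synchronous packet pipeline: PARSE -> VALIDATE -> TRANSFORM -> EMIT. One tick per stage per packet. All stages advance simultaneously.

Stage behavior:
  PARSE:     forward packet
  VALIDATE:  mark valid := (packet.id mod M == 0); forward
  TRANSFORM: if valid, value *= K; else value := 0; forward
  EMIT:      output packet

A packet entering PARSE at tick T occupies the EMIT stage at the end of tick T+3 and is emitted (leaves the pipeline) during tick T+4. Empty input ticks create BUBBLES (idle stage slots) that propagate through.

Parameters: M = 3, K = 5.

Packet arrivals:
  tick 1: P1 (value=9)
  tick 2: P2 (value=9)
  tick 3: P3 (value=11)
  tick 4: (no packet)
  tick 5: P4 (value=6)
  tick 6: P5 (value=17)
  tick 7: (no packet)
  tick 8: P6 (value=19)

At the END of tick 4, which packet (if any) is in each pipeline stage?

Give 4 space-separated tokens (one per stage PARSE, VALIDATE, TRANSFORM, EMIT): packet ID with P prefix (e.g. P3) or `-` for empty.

Answer: - P3 P2 P1

Derivation:
Tick 1: [PARSE:P1(v=9,ok=F), VALIDATE:-, TRANSFORM:-, EMIT:-] out:-; in:P1
Tick 2: [PARSE:P2(v=9,ok=F), VALIDATE:P1(v=9,ok=F), TRANSFORM:-, EMIT:-] out:-; in:P2
Tick 3: [PARSE:P3(v=11,ok=F), VALIDATE:P2(v=9,ok=F), TRANSFORM:P1(v=0,ok=F), EMIT:-] out:-; in:P3
Tick 4: [PARSE:-, VALIDATE:P3(v=11,ok=T), TRANSFORM:P2(v=0,ok=F), EMIT:P1(v=0,ok=F)] out:-; in:-
At end of tick 4: ['-', 'P3', 'P2', 'P1']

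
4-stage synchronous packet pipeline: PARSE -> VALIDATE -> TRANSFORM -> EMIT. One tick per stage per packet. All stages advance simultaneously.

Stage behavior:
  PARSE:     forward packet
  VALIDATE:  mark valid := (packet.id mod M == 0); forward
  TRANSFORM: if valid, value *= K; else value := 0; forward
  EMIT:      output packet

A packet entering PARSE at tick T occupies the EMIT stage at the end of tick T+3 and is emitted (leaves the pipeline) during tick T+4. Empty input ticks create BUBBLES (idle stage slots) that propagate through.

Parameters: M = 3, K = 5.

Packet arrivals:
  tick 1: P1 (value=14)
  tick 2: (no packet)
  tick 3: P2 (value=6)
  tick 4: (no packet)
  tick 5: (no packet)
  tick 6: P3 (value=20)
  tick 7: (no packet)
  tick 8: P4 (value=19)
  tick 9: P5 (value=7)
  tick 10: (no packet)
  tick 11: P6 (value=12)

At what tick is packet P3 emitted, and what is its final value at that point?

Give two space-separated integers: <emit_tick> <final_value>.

Answer: 10 100

Derivation:
Tick 1: [PARSE:P1(v=14,ok=F), VALIDATE:-, TRANSFORM:-, EMIT:-] out:-; in:P1
Tick 2: [PARSE:-, VALIDATE:P1(v=14,ok=F), TRANSFORM:-, EMIT:-] out:-; in:-
Tick 3: [PARSE:P2(v=6,ok=F), VALIDATE:-, TRANSFORM:P1(v=0,ok=F), EMIT:-] out:-; in:P2
Tick 4: [PARSE:-, VALIDATE:P2(v=6,ok=F), TRANSFORM:-, EMIT:P1(v=0,ok=F)] out:-; in:-
Tick 5: [PARSE:-, VALIDATE:-, TRANSFORM:P2(v=0,ok=F), EMIT:-] out:P1(v=0); in:-
Tick 6: [PARSE:P3(v=20,ok=F), VALIDATE:-, TRANSFORM:-, EMIT:P2(v=0,ok=F)] out:-; in:P3
Tick 7: [PARSE:-, VALIDATE:P3(v=20,ok=T), TRANSFORM:-, EMIT:-] out:P2(v=0); in:-
Tick 8: [PARSE:P4(v=19,ok=F), VALIDATE:-, TRANSFORM:P3(v=100,ok=T), EMIT:-] out:-; in:P4
Tick 9: [PARSE:P5(v=7,ok=F), VALIDATE:P4(v=19,ok=F), TRANSFORM:-, EMIT:P3(v=100,ok=T)] out:-; in:P5
Tick 10: [PARSE:-, VALIDATE:P5(v=7,ok=F), TRANSFORM:P4(v=0,ok=F), EMIT:-] out:P3(v=100); in:-
Tick 11: [PARSE:P6(v=12,ok=F), VALIDATE:-, TRANSFORM:P5(v=0,ok=F), EMIT:P4(v=0,ok=F)] out:-; in:P6
Tick 12: [PARSE:-, VALIDATE:P6(v=12,ok=T), TRANSFORM:-, EMIT:P5(v=0,ok=F)] out:P4(v=0); in:-
Tick 13: [PARSE:-, VALIDATE:-, TRANSFORM:P6(v=60,ok=T), EMIT:-] out:P5(v=0); in:-
Tick 14: [PARSE:-, VALIDATE:-, TRANSFORM:-, EMIT:P6(v=60,ok=T)] out:-; in:-
Tick 15: [PARSE:-, VALIDATE:-, TRANSFORM:-, EMIT:-] out:P6(v=60); in:-
P3: arrives tick 6, valid=True (id=3, id%3=0), emit tick 10, final value 100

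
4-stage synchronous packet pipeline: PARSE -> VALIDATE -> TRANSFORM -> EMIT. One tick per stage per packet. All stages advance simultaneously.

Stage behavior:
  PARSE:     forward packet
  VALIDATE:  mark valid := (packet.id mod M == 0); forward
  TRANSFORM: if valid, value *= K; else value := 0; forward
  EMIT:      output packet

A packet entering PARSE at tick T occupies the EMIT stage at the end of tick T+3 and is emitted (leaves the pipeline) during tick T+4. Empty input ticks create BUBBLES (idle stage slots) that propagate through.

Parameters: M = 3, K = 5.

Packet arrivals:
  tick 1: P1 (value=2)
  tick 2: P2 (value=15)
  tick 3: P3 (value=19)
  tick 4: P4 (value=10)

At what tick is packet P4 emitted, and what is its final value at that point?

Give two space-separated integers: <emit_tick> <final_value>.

Answer: 8 0

Derivation:
Tick 1: [PARSE:P1(v=2,ok=F), VALIDATE:-, TRANSFORM:-, EMIT:-] out:-; in:P1
Tick 2: [PARSE:P2(v=15,ok=F), VALIDATE:P1(v=2,ok=F), TRANSFORM:-, EMIT:-] out:-; in:P2
Tick 3: [PARSE:P3(v=19,ok=F), VALIDATE:P2(v=15,ok=F), TRANSFORM:P1(v=0,ok=F), EMIT:-] out:-; in:P3
Tick 4: [PARSE:P4(v=10,ok=F), VALIDATE:P3(v=19,ok=T), TRANSFORM:P2(v=0,ok=F), EMIT:P1(v=0,ok=F)] out:-; in:P4
Tick 5: [PARSE:-, VALIDATE:P4(v=10,ok=F), TRANSFORM:P3(v=95,ok=T), EMIT:P2(v=0,ok=F)] out:P1(v=0); in:-
Tick 6: [PARSE:-, VALIDATE:-, TRANSFORM:P4(v=0,ok=F), EMIT:P3(v=95,ok=T)] out:P2(v=0); in:-
Tick 7: [PARSE:-, VALIDATE:-, TRANSFORM:-, EMIT:P4(v=0,ok=F)] out:P3(v=95); in:-
Tick 8: [PARSE:-, VALIDATE:-, TRANSFORM:-, EMIT:-] out:P4(v=0); in:-
P4: arrives tick 4, valid=False (id=4, id%3=1), emit tick 8, final value 0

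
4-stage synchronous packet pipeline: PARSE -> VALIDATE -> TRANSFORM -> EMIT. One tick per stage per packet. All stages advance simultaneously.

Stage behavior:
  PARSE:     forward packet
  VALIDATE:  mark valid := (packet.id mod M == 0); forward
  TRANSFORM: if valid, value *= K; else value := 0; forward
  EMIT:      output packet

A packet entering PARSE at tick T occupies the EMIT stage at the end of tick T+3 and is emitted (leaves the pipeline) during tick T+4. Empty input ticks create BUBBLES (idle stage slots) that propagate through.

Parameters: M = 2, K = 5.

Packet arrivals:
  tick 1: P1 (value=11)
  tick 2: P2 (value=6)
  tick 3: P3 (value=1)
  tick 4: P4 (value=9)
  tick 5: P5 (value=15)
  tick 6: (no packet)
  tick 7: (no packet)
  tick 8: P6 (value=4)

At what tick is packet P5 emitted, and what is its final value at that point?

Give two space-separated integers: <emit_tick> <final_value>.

Tick 1: [PARSE:P1(v=11,ok=F), VALIDATE:-, TRANSFORM:-, EMIT:-] out:-; in:P1
Tick 2: [PARSE:P2(v=6,ok=F), VALIDATE:P1(v=11,ok=F), TRANSFORM:-, EMIT:-] out:-; in:P2
Tick 3: [PARSE:P3(v=1,ok=F), VALIDATE:P2(v=6,ok=T), TRANSFORM:P1(v=0,ok=F), EMIT:-] out:-; in:P3
Tick 4: [PARSE:P4(v=9,ok=F), VALIDATE:P3(v=1,ok=F), TRANSFORM:P2(v=30,ok=T), EMIT:P1(v=0,ok=F)] out:-; in:P4
Tick 5: [PARSE:P5(v=15,ok=F), VALIDATE:P4(v=9,ok=T), TRANSFORM:P3(v=0,ok=F), EMIT:P2(v=30,ok=T)] out:P1(v=0); in:P5
Tick 6: [PARSE:-, VALIDATE:P5(v=15,ok=F), TRANSFORM:P4(v=45,ok=T), EMIT:P3(v=0,ok=F)] out:P2(v=30); in:-
Tick 7: [PARSE:-, VALIDATE:-, TRANSFORM:P5(v=0,ok=F), EMIT:P4(v=45,ok=T)] out:P3(v=0); in:-
Tick 8: [PARSE:P6(v=4,ok=F), VALIDATE:-, TRANSFORM:-, EMIT:P5(v=0,ok=F)] out:P4(v=45); in:P6
Tick 9: [PARSE:-, VALIDATE:P6(v=4,ok=T), TRANSFORM:-, EMIT:-] out:P5(v=0); in:-
Tick 10: [PARSE:-, VALIDATE:-, TRANSFORM:P6(v=20,ok=T), EMIT:-] out:-; in:-
Tick 11: [PARSE:-, VALIDATE:-, TRANSFORM:-, EMIT:P6(v=20,ok=T)] out:-; in:-
Tick 12: [PARSE:-, VALIDATE:-, TRANSFORM:-, EMIT:-] out:P6(v=20); in:-
P5: arrives tick 5, valid=False (id=5, id%2=1), emit tick 9, final value 0

Answer: 9 0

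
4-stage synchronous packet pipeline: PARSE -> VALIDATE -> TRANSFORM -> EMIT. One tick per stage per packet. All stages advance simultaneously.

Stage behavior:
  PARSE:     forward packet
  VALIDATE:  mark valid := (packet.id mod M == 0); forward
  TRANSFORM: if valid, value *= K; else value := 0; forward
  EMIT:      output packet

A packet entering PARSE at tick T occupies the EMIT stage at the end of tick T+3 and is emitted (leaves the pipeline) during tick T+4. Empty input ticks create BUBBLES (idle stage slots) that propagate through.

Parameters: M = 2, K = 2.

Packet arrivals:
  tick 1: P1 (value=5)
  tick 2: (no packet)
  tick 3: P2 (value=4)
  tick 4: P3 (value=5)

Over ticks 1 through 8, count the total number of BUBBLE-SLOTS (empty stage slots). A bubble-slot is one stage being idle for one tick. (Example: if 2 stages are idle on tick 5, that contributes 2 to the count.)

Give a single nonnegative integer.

Tick 1: [PARSE:P1(v=5,ok=F), VALIDATE:-, TRANSFORM:-, EMIT:-] out:-; bubbles=3
Tick 2: [PARSE:-, VALIDATE:P1(v=5,ok=F), TRANSFORM:-, EMIT:-] out:-; bubbles=3
Tick 3: [PARSE:P2(v=4,ok=F), VALIDATE:-, TRANSFORM:P1(v=0,ok=F), EMIT:-] out:-; bubbles=2
Tick 4: [PARSE:P3(v=5,ok=F), VALIDATE:P2(v=4,ok=T), TRANSFORM:-, EMIT:P1(v=0,ok=F)] out:-; bubbles=1
Tick 5: [PARSE:-, VALIDATE:P3(v=5,ok=F), TRANSFORM:P2(v=8,ok=T), EMIT:-] out:P1(v=0); bubbles=2
Tick 6: [PARSE:-, VALIDATE:-, TRANSFORM:P3(v=0,ok=F), EMIT:P2(v=8,ok=T)] out:-; bubbles=2
Tick 7: [PARSE:-, VALIDATE:-, TRANSFORM:-, EMIT:P3(v=0,ok=F)] out:P2(v=8); bubbles=3
Tick 8: [PARSE:-, VALIDATE:-, TRANSFORM:-, EMIT:-] out:P3(v=0); bubbles=4
Total bubble-slots: 20

Answer: 20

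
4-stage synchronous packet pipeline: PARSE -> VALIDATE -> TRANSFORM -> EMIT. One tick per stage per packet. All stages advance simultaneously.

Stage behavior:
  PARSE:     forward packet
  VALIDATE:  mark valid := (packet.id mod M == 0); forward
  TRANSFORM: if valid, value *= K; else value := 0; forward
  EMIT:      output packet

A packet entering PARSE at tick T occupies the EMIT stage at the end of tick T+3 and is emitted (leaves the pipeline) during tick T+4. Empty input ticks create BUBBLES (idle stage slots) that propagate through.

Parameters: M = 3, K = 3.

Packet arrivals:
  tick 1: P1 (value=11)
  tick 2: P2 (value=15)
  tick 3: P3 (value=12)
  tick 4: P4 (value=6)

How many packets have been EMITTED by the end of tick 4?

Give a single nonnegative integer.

Tick 1: [PARSE:P1(v=11,ok=F), VALIDATE:-, TRANSFORM:-, EMIT:-] out:-; in:P1
Tick 2: [PARSE:P2(v=15,ok=F), VALIDATE:P1(v=11,ok=F), TRANSFORM:-, EMIT:-] out:-; in:P2
Tick 3: [PARSE:P3(v=12,ok=F), VALIDATE:P2(v=15,ok=F), TRANSFORM:P1(v=0,ok=F), EMIT:-] out:-; in:P3
Tick 4: [PARSE:P4(v=6,ok=F), VALIDATE:P3(v=12,ok=T), TRANSFORM:P2(v=0,ok=F), EMIT:P1(v=0,ok=F)] out:-; in:P4
Emitted by tick 4: []

Answer: 0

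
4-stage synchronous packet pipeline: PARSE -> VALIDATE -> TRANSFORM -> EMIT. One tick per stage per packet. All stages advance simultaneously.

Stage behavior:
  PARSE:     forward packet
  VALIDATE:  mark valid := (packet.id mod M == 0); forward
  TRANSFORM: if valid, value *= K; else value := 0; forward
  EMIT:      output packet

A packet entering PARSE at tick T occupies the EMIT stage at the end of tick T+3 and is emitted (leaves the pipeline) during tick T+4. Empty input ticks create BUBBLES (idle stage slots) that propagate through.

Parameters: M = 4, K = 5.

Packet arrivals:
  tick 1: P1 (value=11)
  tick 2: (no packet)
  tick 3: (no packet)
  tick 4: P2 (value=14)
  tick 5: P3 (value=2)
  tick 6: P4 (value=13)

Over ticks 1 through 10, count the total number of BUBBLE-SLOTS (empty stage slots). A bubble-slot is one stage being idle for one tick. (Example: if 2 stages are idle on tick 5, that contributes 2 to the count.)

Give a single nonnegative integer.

Tick 1: [PARSE:P1(v=11,ok=F), VALIDATE:-, TRANSFORM:-, EMIT:-] out:-; bubbles=3
Tick 2: [PARSE:-, VALIDATE:P1(v=11,ok=F), TRANSFORM:-, EMIT:-] out:-; bubbles=3
Tick 3: [PARSE:-, VALIDATE:-, TRANSFORM:P1(v=0,ok=F), EMIT:-] out:-; bubbles=3
Tick 4: [PARSE:P2(v=14,ok=F), VALIDATE:-, TRANSFORM:-, EMIT:P1(v=0,ok=F)] out:-; bubbles=2
Tick 5: [PARSE:P3(v=2,ok=F), VALIDATE:P2(v=14,ok=F), TRANSFORM:-, EMIT:-] out:P1(v=0); bubbles=2
Tick 6: [PARSE:P4(v=13,ok=F), VALIDATE:P3(v=2,ok=F), TRANSFORM:P2(v=0,ok=F), EMIT:-] out:-; bubbles=1
Tick 7: [PARSE:-, VALIDATE:P4(v=13,ok=T), TRANSFORM:P3(v=0,ok=F), EMIT:P2(v=0,ok=F)] out:-; bubbles=1
Tick 8: [PARSE:-, VALIDATE:-, TRANSFORM:P4(v=65,ok=T), EMIT:P3(v=0,ok=F)] out:P2(v=0); bubbles=2
Tick 9: [PARSE:-, VALIDATE:-, TRANSFORM:-, EMIT:P4(v=65,ok=T)] out:P3(v=0); bubbles=3
Tick 10: [PARSE:-, VALIDATE:-, TRANSFORM:-, EMIT:-] out:P4(v=65); bubbles=4
Total bubble-slots: 24

Answer: 24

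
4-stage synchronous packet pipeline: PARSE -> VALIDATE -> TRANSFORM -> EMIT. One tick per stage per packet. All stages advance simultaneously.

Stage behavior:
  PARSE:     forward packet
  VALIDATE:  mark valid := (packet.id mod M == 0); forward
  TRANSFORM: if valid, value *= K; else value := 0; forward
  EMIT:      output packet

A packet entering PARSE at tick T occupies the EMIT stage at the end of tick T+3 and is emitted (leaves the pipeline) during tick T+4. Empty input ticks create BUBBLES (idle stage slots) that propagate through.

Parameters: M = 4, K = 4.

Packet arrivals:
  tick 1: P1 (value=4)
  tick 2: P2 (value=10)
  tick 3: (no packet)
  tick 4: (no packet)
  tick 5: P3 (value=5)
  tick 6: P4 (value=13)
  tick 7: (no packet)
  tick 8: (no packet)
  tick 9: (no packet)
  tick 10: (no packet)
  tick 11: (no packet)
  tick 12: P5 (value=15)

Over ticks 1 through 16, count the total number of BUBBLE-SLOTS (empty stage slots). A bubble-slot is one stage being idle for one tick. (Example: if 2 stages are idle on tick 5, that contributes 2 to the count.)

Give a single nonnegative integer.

Tick 1: [PARSE:P1(v=4,ok=F), VALIDATE:-, TRANSFORM:-, EMIT:-] out:-; bubbles=3
Tick 2: [PARSE:P2(v=10,ok=F), VALIDATE:P1(v=4,ok=F), TRANSFORM:-, EMIT:-] out:-; bubbles=2
Tick 3: [PARSE:-, VALIDATE:P2(v=10,ok=F), TRANSFORM:P1(v=0,ok=F), EMIT:-] out:-; bubbles=2
Tick 4: [PARSE:-, VALIDATE:-, TRANSFORM:P2(v=0,ok=F), EMIT:P1(v=0,ok=F)] out:-; bubbles=2
Tick 5: [PARSE:P3(v=5,ok=F), VALIDATE:-, TRANSFORM:-, EMIT:P2(v=0,ok=F)] out:P1(v=0); bubbles=2
Tick 6: [PARSE:P4(v=13,ok=F), VALIDATE:P3(v=5,ok=F), TRANSFORM:-, EMIT:-] out:P2(v=0); bubbles=2
Tick 7: [PARSE:-, VALIDATE:P4(v=13,ok=T), TRANSFORM:P3(v=0,ok=F), EMIT:-] out:-; bubbles=2
Tick 8: [PARSE:-, VALIDATE:-, TRANSFORM:P4(v=52,ok=T), EMIT:P3(v=0,ok=F)] out:-; bubbles=2
Tick 9: [PARSE:-, VALIDATE:-, TRANSFORM:-, EMIT:P4(v=52,ok=T)] out:P3(v=0); bubbles=3
Tick 10: [PARSE:-, VALIDATE:-, TRANSFORM:-, EMIT:-] out:P4(v=52); bubbles=4
Tick 11: [PARSE:-, VALIDATE:-, TRANSFORM:-, EMIT:-] out:-; bubbles=4
Tick 12: [PARSE:P5(v=15,ok=F), VALIDATE:-, TRANSFORM:-, EMIT:-] out:-; bubbles=3
Tick 13: [PARSE:-, VALIDATE:P5(v=15,ok=F), TRANSFORM:-, EMIT:-] out:-; bubbles=3
Tick 14: [PARSE:-, VALIDATE:-, TRANSFORM:P5(v=0,ok=F), EMIT:-] out:-; bubbles=3
Tick 15: [PARSE:-, VALIDATE:-, TRANSFORM:-, EMIT:P5(v=0,ok=F)] out:-; bubbles=3
Tick 16: [PARSE:-, VALIDATE:-, TRANSFORM:-, EMIT:-] out:P5(v=0); bubbles=4
Total bubble-slots: 44

Answer: 44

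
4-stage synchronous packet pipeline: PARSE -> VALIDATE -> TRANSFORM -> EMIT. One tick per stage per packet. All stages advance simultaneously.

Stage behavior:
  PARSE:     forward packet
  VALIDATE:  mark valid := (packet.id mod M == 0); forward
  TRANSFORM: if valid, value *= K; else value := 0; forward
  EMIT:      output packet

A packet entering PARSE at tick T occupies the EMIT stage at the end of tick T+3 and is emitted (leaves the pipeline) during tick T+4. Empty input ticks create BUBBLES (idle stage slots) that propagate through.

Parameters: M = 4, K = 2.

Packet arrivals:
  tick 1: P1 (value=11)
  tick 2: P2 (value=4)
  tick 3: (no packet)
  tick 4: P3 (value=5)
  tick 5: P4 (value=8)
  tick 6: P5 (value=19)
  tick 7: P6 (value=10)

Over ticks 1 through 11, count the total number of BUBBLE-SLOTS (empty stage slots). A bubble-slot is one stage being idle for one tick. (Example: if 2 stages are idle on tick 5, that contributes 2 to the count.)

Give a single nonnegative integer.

Tick 1: [PARSE:P1(v=11,ok=F), VALIDATE:-, TRANSFORM:-, EMIT:-] out:-; bubbles=3
Tick 2: [PARSE:P2(v=4,ok=F), VALIDATE:P1(v=11,ok=F), TRANSFORM:-, EMIT:-] out:-; bubbles=2
Tick 3: [PARSE:-, VALIDATE:P2(v=4,ok=F), TRANSFORM:P1(v=0,ok=F), EMIT:-] out:-; bubbles=2
Tick 4: [PARSE:P3(v=5,ok=F), VALIDATE:-, TRANSFORM:P2(v=0,ok=F), EMIT:P1(v=0,ok=F)] out:-; bubbles=1
Tick 5: [PARSE:P4(v=8,ok=F), VALIDATE:P3(v=5,ok=F), TRANSFORM:-, EMIT:P2(v=0,ok=F)] out:P1(v=0); bubbles=1
Tick 6: [PARSE:P5(v=19,ok=F), VALIDATE:P4(v=8,ok=T), TRANSFORM:P3(v=0,ok=F), EMIT:-] out:P2(v=0); bubbles=1
Tick 7: [PARSE:P6(v=10,ok=F), VALIDATE:P5(v=19,ok=F), TRANSFORM:P4(v=16,ok=T), EMIT:P3(v=0,ok=F)] out:-; bubbles=0
Tick 8: [PARSE:-, VALIDATE:P6(v=10,ok=F), TRANSFORM:P5(v=0,ok=F), EMIT:P4(v=16,ok=T)] out:P3(v=0); bubbles=1
Tick 9: [PARSE:-, VALIDATE:-, TRANSFORM:P6(v=0,ok=F), EMIT:P5(v=0,ok=F)] out:P4(v=16); bubbles=2
Tick 10: [PARSE:-, VALIDATE:-, TRANSFORM:-, EMIT:P6(v=0,ok=F)] out:P5(v=0); bubbles=3
Tick 11: [PARSE:-, VALIDATE:-, TRANSFORM:-, EMIT:-] out:P6(v=0); bubbles=4
Total bubble-slots: 20

Answer: 20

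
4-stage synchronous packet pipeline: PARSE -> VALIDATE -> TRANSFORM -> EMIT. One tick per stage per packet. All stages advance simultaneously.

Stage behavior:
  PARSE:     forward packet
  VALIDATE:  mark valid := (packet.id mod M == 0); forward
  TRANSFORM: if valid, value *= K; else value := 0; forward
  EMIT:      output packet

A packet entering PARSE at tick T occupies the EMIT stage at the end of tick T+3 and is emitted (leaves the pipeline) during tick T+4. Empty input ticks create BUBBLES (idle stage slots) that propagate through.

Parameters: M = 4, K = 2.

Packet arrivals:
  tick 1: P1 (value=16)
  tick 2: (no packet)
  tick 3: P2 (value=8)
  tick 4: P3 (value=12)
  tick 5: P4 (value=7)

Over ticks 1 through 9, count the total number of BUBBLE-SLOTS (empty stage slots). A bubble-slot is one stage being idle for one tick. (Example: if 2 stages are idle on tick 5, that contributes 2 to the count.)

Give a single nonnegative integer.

Tick 1: [PARSE:P1(v=16,ok=F), VALIDATE:-, TRANSFORM:-, EMIT:-] out:-; bubbles=3
Tick 2: [PARSE:-, VALIDATE:P1(v=16,ok=F), TRANSFORM:-, EMIT:-] out:-; bubbles=3
Tick 3: [PARSE:P2(v=8,ok=F), VALIDATE:-, TRANSFORM:P1(v=0,ok=F), EMIT:-] out:-; bubbles=2
Tick 4: [PARSE:P3(v=12,ok=F), VALIDATE:P2(v=8,ok=F), TRANSFORM:-, EMIT:P1(v=0,ok=F)] out:-; bubbles=1
Tick 5: [PARSE:P4(v=7,ok=F), VALIDATE:P3(v=12,ok=F), TRANSFORM:P2(v=0,ok=F), EMIT:-] out:P1(v=0); bubbles=1
Tick 6: [PARSE:-, VALIDATE:P4(v=7,ok=T), TRANSFORM:P3(v=0,ok=F), EMIT:P2(v=0,ok=F)] out:-; bubbles=1
Tick 7: [PARSE:-, VALIDATE:-, TRANSFORM:P4(v=14,ok=T), EMIT:P3(v=0,ok=F)] out:P2(v=0); bubbles=2
Tick 8: [PARSE:-, VALIDATE:-, TRANSFORM:-, EMIT:P4(v=14,ok=T)] out:P3(v=0); bubbles=3
Tick 9: [PARSE:-, VALIDATE:-, TRANSFORM:-, EMIT:-] out:P4(v=14); bubbles=4
Total bubble-slots: 20

Answer: 20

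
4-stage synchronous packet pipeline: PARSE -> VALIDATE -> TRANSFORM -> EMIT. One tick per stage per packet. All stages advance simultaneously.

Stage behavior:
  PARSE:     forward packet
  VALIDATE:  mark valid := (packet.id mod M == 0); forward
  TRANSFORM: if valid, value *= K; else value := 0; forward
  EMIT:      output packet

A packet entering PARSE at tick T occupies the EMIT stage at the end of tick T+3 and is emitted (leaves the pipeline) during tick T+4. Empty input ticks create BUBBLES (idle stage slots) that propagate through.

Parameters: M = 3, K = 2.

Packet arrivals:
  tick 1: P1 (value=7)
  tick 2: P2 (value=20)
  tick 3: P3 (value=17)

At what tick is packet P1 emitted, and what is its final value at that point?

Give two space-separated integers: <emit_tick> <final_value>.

Answer: 5 0

Derivation:
Tick 1: [PARSE:P1(v=7,ok=F), VALIDATE:-, TRANSFORM:-, EMIT:-] out:-; in:P1
Tick 2: [PARSE:P2(v=20,ok=F), VALIDATE:P1(v=7,ok=F), TRANSFORM:-, EMIT:-] out:-; in:P2
Tick 3: [PARSE:P3(v=17,ok=F), VALIDATE:P2(v=20,ok=F), TRANSFORM:P1(v=0,ok=F), EMIT:-] out:-; in:P3
Tick 4: [PARSE:-, VALIDATE:P3(v=17,ok=T), TRANSFORM:P2(v=0,ok=F), EMIT:P1(v=0,ok=F)] out:-; in:-
Tick 5: [PARSE:-, VALIDATE:-, TRANSFORM:P3(v=34,ok=T), EMIT:P2(v=0,ok=F)] out:P1(v=0); in:-
Tick 6: [PARSE:-, VALIDATE:-, TRANSFORM:-, EMIT:P3(v=34,ok=T)] out:P2(v=0); in:-
Tick 7: [PARSE:-, VALIDATE:-, TRANSFORM:-, EMIT:-] out:P3(v=34); in:-
P1: arrives tick 1, valid=False (id=1, id%3=1), emit tick 5, final value 0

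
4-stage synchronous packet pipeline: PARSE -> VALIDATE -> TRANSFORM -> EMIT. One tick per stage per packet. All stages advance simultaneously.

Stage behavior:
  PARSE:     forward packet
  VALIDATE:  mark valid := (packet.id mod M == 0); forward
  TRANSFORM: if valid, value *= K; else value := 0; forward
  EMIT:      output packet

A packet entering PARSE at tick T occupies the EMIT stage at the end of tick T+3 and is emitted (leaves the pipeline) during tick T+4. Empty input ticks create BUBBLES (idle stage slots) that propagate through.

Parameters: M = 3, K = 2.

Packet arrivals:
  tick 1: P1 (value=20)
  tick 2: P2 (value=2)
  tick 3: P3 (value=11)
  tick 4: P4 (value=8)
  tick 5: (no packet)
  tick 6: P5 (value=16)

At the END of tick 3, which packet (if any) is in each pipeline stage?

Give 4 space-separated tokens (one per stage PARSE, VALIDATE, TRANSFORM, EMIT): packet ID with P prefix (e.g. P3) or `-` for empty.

Tick 1: [PARSE:P1(v=20,ok=F), VALIDATE:-, TRANSFORM:-, EMIT:-] out:-; in:P1
Tick 2: [PARSE:P2(v=2,ok=F), VALIDATE:P1(v=20,ok=F), TRANSFORM:-, EMIT:-] out:-; in:P2
Tick 3: [PARSE:P3(v=11,ok=F), VALIDATE:P2(v=2,ok=F), TRANSFORM:P1(v=0,ok=F), EMIT:-] out:-; in:P3
At end of tick 3: ['P3', 'P2', 'P1', '-']

Answer: P3 P2 P1 -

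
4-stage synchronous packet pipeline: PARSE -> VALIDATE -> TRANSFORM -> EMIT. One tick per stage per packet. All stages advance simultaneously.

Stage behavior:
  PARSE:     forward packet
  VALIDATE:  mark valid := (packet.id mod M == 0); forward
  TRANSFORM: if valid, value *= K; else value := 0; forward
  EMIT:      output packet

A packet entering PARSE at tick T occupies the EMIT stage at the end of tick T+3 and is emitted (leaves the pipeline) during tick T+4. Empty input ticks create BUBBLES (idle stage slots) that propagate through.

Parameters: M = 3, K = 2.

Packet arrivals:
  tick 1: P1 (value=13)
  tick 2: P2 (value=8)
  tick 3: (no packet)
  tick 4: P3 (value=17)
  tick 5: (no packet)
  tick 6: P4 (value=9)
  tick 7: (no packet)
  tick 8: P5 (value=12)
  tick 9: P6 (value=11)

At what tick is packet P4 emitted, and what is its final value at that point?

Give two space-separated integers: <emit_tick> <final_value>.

Answer: 10 0

Derivation:
Tick 1: [PARSE:P1(v=13,ok=F), VALIDATE:-, TRANSFORM:-, EMIT:-] out:-; in:P1
Tick 2: [PARSE:P2(v=8,ok=F), VALIDATE:P1(v=13,ok=F), TRANSFORM:-, EMIT:-] out:-; in:P2
Tick 3: [PARSE:-, VALIDATE:P2(v=8,ok=F), TRANSFORM:P1(v=0,ok=F), EMIT:-] out:-; in:-
Tick 4: [PARSE:P3(v=17,ok=F), VALIDATE:-, TRANSFORM:P2(v=0,ok=F), EMIT:P1(v=0,ok=F)] out:-; in:P3
Tick 5: [PARSE:-, VALIDATE:P3(v=17,ok=T), TRANSFORM:-, EMIT:P2(v=0,ok=F)] out:P1(v=0); in:-
Tick 6: [PARSE:P4(v=9,ok=F), VALIDATE:-, TRANSFORM:P3(v=34,ok=T), EMIT:-] out:P2(v=0); in:P4
Tick 7: [PARSE:-, VALIDATE:P4(v=9,ok=F), TRANSFORM:-, EMIT:P3(v=34,ok=T)] out:-; in:-
Tick 8: [PARSE:P5(v=12,ok=F), VALIDATE:-, TRANSFORM:P4(v=0,ok=F), EMIT:-] out:P3(v=34); in:P5
Tick 9: [PARSE:P6(v=11,ok=F), VALIDATE:P5(v=12,ok=F), TRANSFORM:-, EMIT:P4(v=0,ok=F)] out:-; in:P6
Tick 10: [PARSE:-, VALIDATE:P6(v=11,ok=T), TRANSFORM:P5(v=0,ok=F), EMIT:-] out:P4(v=0); in:-
Tick 11: [PARSE:-, VALIDATE:-, TRANSFORM:P6(v=22,ok=T), EMIT:P5(v=0,ok=F)] out:-; in:-
Tick 12: [PARSE:-, VALIDATE:-, TRANSFORM:-, EMIT:P6(v=22,ok=T)] out:P5(v=0); in:-
Tick 13: [PARSE:-, VALIDATE:-, TRANSFORM:-, EMIT:-] out:P6(v=22); in:-
P4: arrives tick 6, valid=False (id=4, id%3=1), emit tick 10, final value 0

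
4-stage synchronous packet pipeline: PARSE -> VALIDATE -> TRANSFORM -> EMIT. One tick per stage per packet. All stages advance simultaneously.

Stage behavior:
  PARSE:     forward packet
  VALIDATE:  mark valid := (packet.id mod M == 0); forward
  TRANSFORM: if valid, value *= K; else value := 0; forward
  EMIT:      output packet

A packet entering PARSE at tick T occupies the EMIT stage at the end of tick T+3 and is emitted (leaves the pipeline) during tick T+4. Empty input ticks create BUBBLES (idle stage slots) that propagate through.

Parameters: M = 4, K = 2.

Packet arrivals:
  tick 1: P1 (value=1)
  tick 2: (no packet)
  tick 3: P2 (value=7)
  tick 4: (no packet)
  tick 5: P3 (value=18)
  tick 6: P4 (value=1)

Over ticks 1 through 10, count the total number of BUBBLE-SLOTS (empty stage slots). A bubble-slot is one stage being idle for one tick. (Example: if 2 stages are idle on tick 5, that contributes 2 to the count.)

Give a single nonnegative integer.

Answer: 24

Derivation:
Tick 1: [PARSE:P1(v=1,ok=F), VALIDATE:-, TRANSFORM:-, EMIT:-] out:-; bubbles=3
Tick 2: [PARSE:-, VALIDATE:P1(v=1,ok=F), TRANSFORM:-, EMIT:-] out:-; bubbles=3
Tick 3: [PARSE:P2(v=7,ok=F), VALIDATE:-, TRANSFORM:P1(v=0,ok=F), EMIT:-] out:-; bubbles=2
Tick 4: [PARSE:-, VALIDATE:P2(v=7,ok=F), TRANSFORM:-, EMIT:P1(v=0,ok=F)] out:-; bubbles=2
Tick 5: [PARSE:P3(v=18,ok=F), VALIDATE:-, TRANSFORM:P2(v=0,ok=F), EMIT:-] out:P1(v=0); bubbles=2
Tick 6: [PARSE:P4(v=1,ok=F), VALIDATE:P3(v=18,ok=F), TRANSFORM:-, EMIT:P2(v=0,ok=F)] out:-; bubbles=1
Tick 7: [PARSE:-, VALIDATE:P4(v=1,ok=T), TRANSFORM:P3(v=0,ok=F), EMIT:-] out:P2(v=0); bubbles=2
Tick 8: [PARSE:-, VALIDATE:-, TRANSFORM:P4(v=2,ok=T), EMIT:P3(v=0,ok=F)] out:-; bubbles=2
Tick 9: [PARSE:-, VALIDATE:-, TRANSFORM:-, EMIT:P4(v=2,ok=T)] out:P3(v=0); bubbles=3
Tick 10: [PARSE:-, VALIDATE:-, TRANSFORM:-, EMIT:-] out:P4(v=2); bubbles=4
Total bubble-slots: 24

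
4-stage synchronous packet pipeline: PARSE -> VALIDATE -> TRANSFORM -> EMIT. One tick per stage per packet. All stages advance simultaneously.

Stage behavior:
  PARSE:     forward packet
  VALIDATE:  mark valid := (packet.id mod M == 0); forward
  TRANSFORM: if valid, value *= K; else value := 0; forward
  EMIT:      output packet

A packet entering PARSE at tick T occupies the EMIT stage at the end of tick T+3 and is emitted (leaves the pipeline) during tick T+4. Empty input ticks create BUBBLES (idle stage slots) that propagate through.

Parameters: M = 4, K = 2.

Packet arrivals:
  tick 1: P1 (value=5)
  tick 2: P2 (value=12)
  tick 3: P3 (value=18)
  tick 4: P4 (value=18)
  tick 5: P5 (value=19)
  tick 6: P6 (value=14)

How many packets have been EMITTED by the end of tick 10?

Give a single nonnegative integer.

Answer: 6

Derivation:
Tick 1: [PARSE:P1(v=5,ok=F), VALIDATE:-, TRANSFORM:-, EMIT:-] out:-; in:P1
Tick 2: [PARSE:P2(v=12,ok=F), VALIDATE:P1(v=5,ok=F), TRANSFORM:-, EMIT:-] out:-; in:P2
Tick 3: [PARSE:P3(v=18,ok=F), VALIDATE:P2(v=12,ok=F), TRANSFORM:P1(v=0,ok=F), EMIT:-] out:-; in:P3
Tick 4: [PARSE:P4(v=18,ok=F), VALIDATE:P3(v=18,ok=F), TRANSFORM:P2(v=0,ok=F), EMIT:P1(v=0,ok=F)] out:-; in:P4
Tick 5: [PARSE:P5(v=19,ok=F), VALIDATE:P4(v=18,ok=T), TRANSFORM:P3(v=0,ok=F), EMIT:P2(v=0,ok=F)] out:P1(v=0); in:P5
Tick 6: [PARSE:P6(v=14,ok=F), VALIDATE:P5(v=19,ok=F), TRANSFORM:P4(v=36,ok=T), EMIT:P3(v=0,ok=F)] out:P2(v=0); in:P6
Tick 7: [PARSE:-, VALIDATE:P6(v=14,ok=F), TRANSFORM:P5(v=0,ok=F), EMIT:P4(v=36,ok=T)] out:P3(v=0); in:-
Tick 8: [PARSE:-, VALIDATE:-, TRANSFORM:P6(v=0,ok=F), EMIT:P5(v=0,ok=F)] out:P4(v=36); in:-
Tick 9: [PARSE:-, VALIDATE:-, TRANSFORM:-, EMIT:P6(v=0,ok=F)] out:P5(v=0); in:-
Tick 10: [PARSE:-, VALIDATE:-, TRANSFORM:-, EMIT:-] out:P6(v=0); in:-
Emitted by tick 10: ['P1', 'P2', 'P3', 'P4', 'P5', 'P6']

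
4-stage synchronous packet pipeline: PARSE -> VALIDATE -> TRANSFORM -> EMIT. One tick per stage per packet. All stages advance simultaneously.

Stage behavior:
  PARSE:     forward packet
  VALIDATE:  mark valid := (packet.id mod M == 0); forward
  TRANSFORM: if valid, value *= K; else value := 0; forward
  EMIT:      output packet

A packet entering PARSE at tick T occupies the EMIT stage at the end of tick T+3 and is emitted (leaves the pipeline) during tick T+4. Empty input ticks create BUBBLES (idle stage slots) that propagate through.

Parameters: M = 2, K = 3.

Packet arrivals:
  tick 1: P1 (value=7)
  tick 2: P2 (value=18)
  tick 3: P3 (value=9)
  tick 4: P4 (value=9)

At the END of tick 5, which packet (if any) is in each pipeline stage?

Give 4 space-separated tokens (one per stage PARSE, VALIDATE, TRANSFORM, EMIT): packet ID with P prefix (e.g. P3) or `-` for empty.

Tick 1: [PARSE:P1(v=7,ok=F), VALIDATE:-, TRANSFORM:-, EMIT:-] out:-; in:P1
Tick 2: [PARSE:P2(v=18,ok=F), VALIDATE:P1(v=7,ok=F), TRANSFORM:-, EMIT:-] out:-; in:P2
Tick 3: [PARSE:P3(v=9,ok=F), VALIDATE:P2(v=18,ok=T), TRANSFORM:P1(v=0,ok=F), EMIT:-] out:-; in:P3
Tick 4: [PARSE:P4(v=9,ok=F), VALIDATE:P3(v=9,ok=F), TRANSFORM:P2(v=54,ok=T), EMIT:P1(v=0,ok=F)] out:-; in:P4
Tick 5: [PARSE:-, VALIDATE:P4(v=9,ok=T), TRANSFORM:P3(v=0,ok=F), EMIT:P2(v=54,ok=T)] out:P1(v=0); in:-
At end of tick 5: ['-', 'P4', 'P3', 'P2']

Answer: - P4 P3 P2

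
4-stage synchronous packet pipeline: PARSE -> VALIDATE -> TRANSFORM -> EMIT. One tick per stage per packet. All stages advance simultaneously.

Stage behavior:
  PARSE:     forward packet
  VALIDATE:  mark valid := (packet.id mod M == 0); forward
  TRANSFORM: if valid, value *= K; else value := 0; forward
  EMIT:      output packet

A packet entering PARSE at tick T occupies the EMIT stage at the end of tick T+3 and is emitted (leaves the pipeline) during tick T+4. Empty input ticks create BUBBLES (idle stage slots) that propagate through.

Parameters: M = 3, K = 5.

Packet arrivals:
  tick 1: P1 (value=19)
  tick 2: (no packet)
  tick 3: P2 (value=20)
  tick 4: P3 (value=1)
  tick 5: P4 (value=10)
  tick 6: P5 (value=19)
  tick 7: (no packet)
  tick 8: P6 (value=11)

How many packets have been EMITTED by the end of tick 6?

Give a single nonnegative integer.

Answer: 1

Derivation:
Tick 1: [PARSE:P1(v=19,ok=F), VALIDATE:-, TRANSFORM:-, EMIT:-] out:-; in:P1
Tick 2: [PARSE:-, VALIDATE:P1(v=19,ok=F), TRANSFORM:-, EMIT:-] out:-; in:-
Tick 3: [PARSE:P2(v=20,ok=F), VALIDATE:-, TRANSFORM:P1(v=0,ok=F), EMIT:-] out:-; in:P2
Tick 4: [PARSE:P3(v=1,ok=F), VALIDATE:P2(v=20,ok=F), TRANSFORM:-, EMIT:P1(v=0,ok=F)] out:-; in:P3
Tick 5: [PARSE:P4(v=10,ok=F), VALIDATE:P3(v=1,ok=T), TRANSFORM:P2(v=0,ok=F), EMIT:-] out:P1(v=0); in:P4
Tick 6: [PARSE:P5(v=19,ok=F), VALIDATE:P4(v=10,ok=F), TRANSFORM:P3(v=5,ok=T), EMIT:P2(v=0,ok=F)] out:-; in:P5
Emitted by tick 6: ['P1']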